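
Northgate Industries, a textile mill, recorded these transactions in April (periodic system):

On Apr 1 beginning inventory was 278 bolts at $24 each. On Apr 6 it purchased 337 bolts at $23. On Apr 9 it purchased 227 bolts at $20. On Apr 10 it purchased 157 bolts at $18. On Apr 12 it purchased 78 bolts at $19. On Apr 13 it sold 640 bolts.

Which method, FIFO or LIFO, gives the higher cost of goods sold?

FIFO

FIFO COGS: 278 @ $24 + 337 @ $23 + 25 @ $20 = $14,923
LIFO COGS: 78 @ $19 + 157 @ $18 + 227 @ $20 + 178 @ $23 = $12,942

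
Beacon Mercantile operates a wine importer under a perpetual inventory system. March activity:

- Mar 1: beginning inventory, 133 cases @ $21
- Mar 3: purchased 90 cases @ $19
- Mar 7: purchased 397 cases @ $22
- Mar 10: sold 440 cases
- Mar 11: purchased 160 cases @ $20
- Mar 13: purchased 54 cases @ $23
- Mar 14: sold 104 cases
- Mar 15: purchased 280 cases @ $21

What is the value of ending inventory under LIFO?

Mar 10, 440 sold [LIFO — newest first]: 397 @ $22 + 43 @ $19 = $9,551
Mar 14, 104 sold [LIFO — newest first]: 54 @ $23 + 50 @ $20 = $2,242
Total COGS = $9,551 + $2,242 = $11,793
Ending inventory: 133 @ $21 + 47 @ $19 + 110 @ $20 + 280 @ $21 = $11,766

Ending inventory = $11,766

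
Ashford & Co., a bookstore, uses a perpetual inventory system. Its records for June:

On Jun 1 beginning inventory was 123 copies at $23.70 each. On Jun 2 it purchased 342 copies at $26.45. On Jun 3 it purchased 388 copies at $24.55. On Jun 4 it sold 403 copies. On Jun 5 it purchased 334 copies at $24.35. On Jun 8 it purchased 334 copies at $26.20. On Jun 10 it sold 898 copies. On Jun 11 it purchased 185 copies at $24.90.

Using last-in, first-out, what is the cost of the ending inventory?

Jun 4, 403 sold [LIFO — newest first]: 388 @ $24.55 + 15 @ $26.45 = $9,922.15
Jun 10, 898 sold [LIFO — newest first]: 334 @ $26.20 + 334 @ $24.35 + 230 @ $26.45 = $22,967.20
Total COGS = $9,922.15 + $22,967.20 = $32,889.35
Ending inventory: 123 @ $23.70 + 97 @ $26.45 + 185 @ $24.90 = $10,087.25

Ending inventory = $10,087.25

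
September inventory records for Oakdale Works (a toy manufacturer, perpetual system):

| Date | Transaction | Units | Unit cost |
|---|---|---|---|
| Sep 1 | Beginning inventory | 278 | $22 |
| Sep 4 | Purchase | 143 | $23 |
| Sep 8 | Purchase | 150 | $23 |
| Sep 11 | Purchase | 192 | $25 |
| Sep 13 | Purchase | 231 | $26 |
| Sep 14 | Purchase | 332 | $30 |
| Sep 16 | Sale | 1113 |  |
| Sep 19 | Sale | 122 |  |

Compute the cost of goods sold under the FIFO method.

Sep 16, 1113 sold [FIFO — oldest first]: 278 @ $22 + 143 @ $23 + 150 @ $23 + 192 @ $25 + 231 @ $26 + 119 @ $30 = $27,231
Sep 19, 122 sold [FIFO — oldest first]: 122 @ $30 = $3,660
Total COGS = $27,231 + $3,660 = $30,891
Ending inventory: 91 @ $30 = $2,730
Check: goods available $33,621 = COGS $30,891 + ending $2,730

COGS = $30,891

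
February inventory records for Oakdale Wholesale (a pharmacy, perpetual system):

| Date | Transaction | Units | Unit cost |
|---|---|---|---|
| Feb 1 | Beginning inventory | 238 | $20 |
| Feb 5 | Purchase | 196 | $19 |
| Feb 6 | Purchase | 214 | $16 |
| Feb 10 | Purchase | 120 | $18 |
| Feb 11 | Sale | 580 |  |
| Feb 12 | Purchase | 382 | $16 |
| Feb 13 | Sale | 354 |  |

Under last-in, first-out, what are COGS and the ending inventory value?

COGS = $15,972; ending inventory = $4,208

Feb 11, 580 sold [LIFO — newest first]: 120 @ $18 + 214 @ $16 + 196 @ $19 + 50 @ $20 = $10,308
Feb 13, 354 sold [LIFO — newest first]: 354 @ $16 = $5,664
Total COGS = $10,308 + $5,664 = $15,972
Ending inventory: 188 @ $20 + 28 @ $16 = $4,208
Check: goods available $20,180 = COGS $15,972 + ending $4,208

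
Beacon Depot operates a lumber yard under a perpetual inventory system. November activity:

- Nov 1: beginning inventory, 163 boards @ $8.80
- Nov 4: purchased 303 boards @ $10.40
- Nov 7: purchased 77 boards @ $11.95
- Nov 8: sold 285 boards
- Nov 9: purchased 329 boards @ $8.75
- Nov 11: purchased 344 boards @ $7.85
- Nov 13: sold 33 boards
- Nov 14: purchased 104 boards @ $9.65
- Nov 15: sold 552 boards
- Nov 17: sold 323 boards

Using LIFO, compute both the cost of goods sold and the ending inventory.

Nov 8, 285 sold [LIFO — newest first]: 77 @ $11.95 + 208 @ $10.40 = $3,083.35
Nov 13, 33 sold [LIFO — newest first]: 33 @ $7.85 = $259.05
Nov 15, 552 sold [LIFO — newest first]: 104 @ $9.65 + 311 @ $7.85 + 137 @ $8.75 = $4,643.70
Nov 17, 323 sold [LIFO — newest first]: 192 @ $8.75 + 95 @ $10.40 + 36 @ $8.80 = $2,984.80
Total COGS = $3,083.35 + $259.05 + $4,643.70 + $2,984.80 = $10,970.90
Ending inventory: 127 @ $8.80 = $1,117.60
Check: goods available $12,088.50 = COGS $10,970.90 + ending $1,117.60

COGS = $10,970.90; ending inventory = $1,117.60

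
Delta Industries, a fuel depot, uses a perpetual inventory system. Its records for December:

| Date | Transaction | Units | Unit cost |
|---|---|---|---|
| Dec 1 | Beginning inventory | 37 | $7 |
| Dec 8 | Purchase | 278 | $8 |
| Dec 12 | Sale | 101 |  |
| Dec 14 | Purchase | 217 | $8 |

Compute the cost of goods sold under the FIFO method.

Dec 12, 101 sold [FIFO — oldest first]: 37 @ $7 + 64 @ $8 = $771
Ending inventory: 214 @ $8 + 217 @ $8 = $3,448
Check: goods available $4,219 = COGS $771 + ending $3,448

COGS = $771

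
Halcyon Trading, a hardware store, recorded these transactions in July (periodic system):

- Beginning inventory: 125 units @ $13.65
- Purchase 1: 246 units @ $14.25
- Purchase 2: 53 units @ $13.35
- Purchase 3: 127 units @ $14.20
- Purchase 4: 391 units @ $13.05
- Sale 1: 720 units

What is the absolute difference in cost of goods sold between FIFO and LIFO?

FIFO COGS: 125 @ $13.65 + 246 @ $14.25 + 53 @ $13.35 + 127 @ $14.20 + 169 @ $13.05 = $9,928.15
LIFO COGS: 391 @ $13.05 + 127 @ $14.20 + 53 @ $13.35 + 149 @ $14.25 = $9,736.75
Difference = |$9,928.15 − $9,736.75| = $191.40

$191.40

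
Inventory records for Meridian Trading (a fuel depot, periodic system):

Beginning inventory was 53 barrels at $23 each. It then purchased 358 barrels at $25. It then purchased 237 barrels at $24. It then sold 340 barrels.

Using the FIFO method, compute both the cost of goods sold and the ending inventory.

COGS = $8,394; ending inventory = $7,463

Sale 1 (340) [FIFO — oldest first]: 53 @ $23 + 287 @ $25 = $8,394
Ending inventory: 71 @ $25 + 237 @ $24 = $7,463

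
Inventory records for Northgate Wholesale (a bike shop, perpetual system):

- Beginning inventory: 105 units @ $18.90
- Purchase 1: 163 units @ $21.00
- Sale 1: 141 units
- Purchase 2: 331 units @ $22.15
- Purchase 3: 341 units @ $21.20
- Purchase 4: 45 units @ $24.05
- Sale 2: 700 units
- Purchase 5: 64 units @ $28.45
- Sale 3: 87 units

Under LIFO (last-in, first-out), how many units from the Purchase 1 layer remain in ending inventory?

Sale 1 (141) [LIFO — newest first]: 141 @ $21.00 = $2,961.00
Sale 2 (700) [LIFO — newest first]: 45 @ $24.05 + 341 @ $21.20 + 314 @ $22.15 = $15,266.55
Sale 3 (87) [LIFO — newest first]: 64 @ $28.45 + 17 @ $22.15 + 6 @ $21.00 = $2,323.35
Total COGS = $2,961.00 + $15,266.55 + $2,323.35 = $20,550.90
Ending inventory: 105 @ $18.90 + 16 @ $21.00 = $2,320.50

16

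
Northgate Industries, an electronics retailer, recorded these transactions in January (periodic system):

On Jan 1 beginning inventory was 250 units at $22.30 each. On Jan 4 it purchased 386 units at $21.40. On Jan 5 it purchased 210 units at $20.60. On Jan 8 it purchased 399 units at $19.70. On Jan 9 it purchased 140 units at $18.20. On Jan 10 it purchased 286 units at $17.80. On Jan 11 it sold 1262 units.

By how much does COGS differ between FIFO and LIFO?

FIFO COGS: 250 @ $22.30 + 386 @ $21.40 + 210 @ $20.60 + 399 @ $19.70 + 17 @ $18.20 = $26,331.10
LIFO COGS: 286 @ $17.80 + 140 @ $18.20 + 399 @ $19.70 + 210 @ $20.60 + 227 @ $21.40 = $24,682.90
Difference = |$26,331.10 − $24,682.90| = $1,648.20

$1,648.20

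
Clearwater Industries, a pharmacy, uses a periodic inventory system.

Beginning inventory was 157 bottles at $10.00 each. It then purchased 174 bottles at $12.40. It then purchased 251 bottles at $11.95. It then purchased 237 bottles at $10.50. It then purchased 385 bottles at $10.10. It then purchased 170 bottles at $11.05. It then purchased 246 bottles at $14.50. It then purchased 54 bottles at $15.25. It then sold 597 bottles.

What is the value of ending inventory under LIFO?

Ending inventory = $11,821.35

Sale 1 (597) [LIFO — newest first]: 54 @ $15.25 + 246 @ $14.50 + 170 @ $11.05 + 127 @ $10.10 = $7,551.70
Ending inventory: 157 @ $10.00 + 174 @ $12.40 + 251 @ $11.95 + 237 @ $10.50 + 258 @ $10.10 = $11,821.35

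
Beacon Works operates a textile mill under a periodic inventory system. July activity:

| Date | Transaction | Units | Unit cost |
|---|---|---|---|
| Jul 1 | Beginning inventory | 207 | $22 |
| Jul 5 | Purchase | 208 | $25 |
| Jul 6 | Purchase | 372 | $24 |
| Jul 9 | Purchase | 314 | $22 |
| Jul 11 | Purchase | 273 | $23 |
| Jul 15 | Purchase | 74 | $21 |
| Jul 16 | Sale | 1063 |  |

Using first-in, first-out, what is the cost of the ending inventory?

Ending inventory = $8,669

Jul 16, 1063 sold [FIFO — oldest first]: 207 @ $22 + 208 @ $25 + 372 @ $24 + 276 @ $22 = $24,754
Ending inventory: 38 @ $22 + 273 @ $23 + 74 @ $21 = $8,669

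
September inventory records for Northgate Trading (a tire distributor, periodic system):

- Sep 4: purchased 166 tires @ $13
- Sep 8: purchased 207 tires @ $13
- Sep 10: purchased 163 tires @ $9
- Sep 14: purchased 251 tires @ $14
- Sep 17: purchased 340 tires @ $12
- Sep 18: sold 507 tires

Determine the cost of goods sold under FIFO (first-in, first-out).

COGS = $6,055

Sep 18, 507 sold [FIFO — oldest first]: 166 @ $13 + 207 @ $13 + 134 @ $9 = $6,055
Ending inventory: 29 @ $9 + 251 @ $14 + 340 @ $12 = $7,855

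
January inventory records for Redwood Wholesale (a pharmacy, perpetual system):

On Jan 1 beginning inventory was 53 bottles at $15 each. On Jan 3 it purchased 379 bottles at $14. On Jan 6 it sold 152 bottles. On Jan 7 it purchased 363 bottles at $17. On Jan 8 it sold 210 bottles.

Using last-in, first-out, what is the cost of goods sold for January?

COGS = $5,698

Jan 6, 152 sold [LIFO — newest first]: 152 @ $14 = $2,128
Jan 8, 210 sold [LIFO — newest first]: 210 @ $17 = $3,570
Total COGS = $2,128 + $3,570 = $5,698
Ending inventory: 53 @ $15 + 227 @ $14 + 153 @ $17 = $6,574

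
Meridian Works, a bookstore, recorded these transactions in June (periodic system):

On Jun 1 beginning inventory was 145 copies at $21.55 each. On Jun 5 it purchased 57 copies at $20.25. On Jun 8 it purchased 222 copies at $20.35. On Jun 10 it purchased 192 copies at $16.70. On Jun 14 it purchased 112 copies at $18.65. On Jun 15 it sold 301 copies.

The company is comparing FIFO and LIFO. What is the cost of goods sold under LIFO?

COGS = $5,245.10

FIFO COGS: 145 @ $21.55 + 57 @ $20.25 + 99 @ $20.35 = $6,293.65
LIFO COGS: 112 @ $18.65 + 189 @ $16.70 = $5,245.10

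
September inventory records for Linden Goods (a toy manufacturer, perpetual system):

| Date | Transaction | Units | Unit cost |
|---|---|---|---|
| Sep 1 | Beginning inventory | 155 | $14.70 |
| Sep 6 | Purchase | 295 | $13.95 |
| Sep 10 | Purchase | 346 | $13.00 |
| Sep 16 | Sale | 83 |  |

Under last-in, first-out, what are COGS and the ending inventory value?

Sep 16, 83 sold [LIFO — newest first]: 83 @ $13.00 = $1,079.00
Ending inventory: 155 @ $14.70 + 295 @ $13.95 + 263 @ $13.00 = $9,812.75
Check: goods available $10,891.75 = COGS $1,079.00 + ending $9,812.75

COGS = $1,079.00; ending inventory = $9,812.75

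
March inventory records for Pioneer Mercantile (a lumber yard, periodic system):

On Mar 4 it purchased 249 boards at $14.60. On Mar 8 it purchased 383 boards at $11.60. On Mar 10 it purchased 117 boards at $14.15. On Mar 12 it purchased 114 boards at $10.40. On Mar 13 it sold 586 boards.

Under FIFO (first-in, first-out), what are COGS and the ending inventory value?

Mar 13, 586 sold [FIFO — oldest first]: 249 @ $14.60 + 337 @ $11.60 = $7,544.60
Ending inventory: 46 @ $11.60 + 117 @ $14.15 + 114 @ $10.40 = $3,374.75

COGS = $7,544.60; ending inventory = $3,374.75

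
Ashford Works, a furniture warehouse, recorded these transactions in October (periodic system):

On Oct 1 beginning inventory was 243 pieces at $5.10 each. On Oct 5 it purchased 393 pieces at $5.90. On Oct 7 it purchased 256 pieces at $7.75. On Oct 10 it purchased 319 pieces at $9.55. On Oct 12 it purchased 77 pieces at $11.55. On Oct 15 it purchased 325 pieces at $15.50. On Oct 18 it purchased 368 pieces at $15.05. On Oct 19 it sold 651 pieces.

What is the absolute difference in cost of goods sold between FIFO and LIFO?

FIFO COGS: 243 @ $5.10 + 393 @ $5.90 + 15 @ $7.75 = $3,674.25
LIFO COGS: 368 @ $15.05 + 283 @ $15.50 = $9,924.90
Difference = |$3,674.25 − $9,924.90| = $6,250.65

$6,250.65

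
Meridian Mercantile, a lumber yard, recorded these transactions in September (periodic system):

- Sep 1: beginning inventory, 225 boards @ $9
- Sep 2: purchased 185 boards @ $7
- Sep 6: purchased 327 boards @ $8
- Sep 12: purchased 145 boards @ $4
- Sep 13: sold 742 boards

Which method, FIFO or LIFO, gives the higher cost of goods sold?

FIFO COGS: 225 @ $9 + 185 @ $7 + 327 @ $8 + 5 @ $4 = $5,956
LIFO COGS: 145 @ $4 + 327 @ $8 + 185 @ $7 + 85 @ $9 = $5,256

FIFO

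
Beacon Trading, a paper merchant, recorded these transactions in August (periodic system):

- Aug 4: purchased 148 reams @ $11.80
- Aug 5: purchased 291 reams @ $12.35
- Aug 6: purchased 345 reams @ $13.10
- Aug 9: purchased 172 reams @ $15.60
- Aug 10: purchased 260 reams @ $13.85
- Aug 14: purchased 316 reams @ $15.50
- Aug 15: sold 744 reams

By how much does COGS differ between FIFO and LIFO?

$1,784.05

FIFO COGS: 148 @ $11.80 + 291 @ $12.35 + 305 @ $13.10 = $9,335.75
LIFO COGS: 316 @ $15.50 + 260 @ $13.85 + 168 @ $15.60 = $11,119.80
Difference = |$9,335.75 − $11,119.80| = $1,784.05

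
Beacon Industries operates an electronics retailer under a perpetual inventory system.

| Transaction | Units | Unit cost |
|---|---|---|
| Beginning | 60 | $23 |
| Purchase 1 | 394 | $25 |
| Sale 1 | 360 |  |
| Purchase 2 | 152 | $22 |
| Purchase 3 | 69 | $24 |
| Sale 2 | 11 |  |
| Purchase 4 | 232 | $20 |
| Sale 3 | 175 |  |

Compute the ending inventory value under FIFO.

Ending inventory = $7,616

Sale 1 (360) [FIFO — oldest first]: 60 @ $23 + 300 @ $25 = $8,880
Sale 2 (11) [FIFO — oldest first]: 11 @ $25 = $275
Sale 3 (175) [FIFO — oldest first]: 83 @ $25 + 92 @ $22 = $4,099
Total COGS = $8,880 + $275 + $4,099 = $13,254
Ending inventory: 60 @ $22 + 69 @ $24 + 232 @ $20 = $7,616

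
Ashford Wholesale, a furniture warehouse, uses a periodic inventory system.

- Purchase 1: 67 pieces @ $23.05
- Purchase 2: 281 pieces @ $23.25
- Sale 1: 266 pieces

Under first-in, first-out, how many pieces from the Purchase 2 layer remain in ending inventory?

Sale 1 (266) [FIFO — oldest first]: 67 @ $23.05 + 199 @ $23.25 = $6,171.10
Ending inventory: 82 @ $23.25 = $1,906.50

82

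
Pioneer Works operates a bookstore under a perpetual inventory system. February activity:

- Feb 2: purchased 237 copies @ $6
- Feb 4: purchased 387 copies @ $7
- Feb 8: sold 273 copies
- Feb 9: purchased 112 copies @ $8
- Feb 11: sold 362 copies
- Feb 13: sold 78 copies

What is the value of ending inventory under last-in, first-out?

Ending inventory = $138

Feb 8, 273 sold [LIFO — newest first]: 273 @ $7 = $1,911
Feb 11, 362 sold [LIFO — newest first]: 112 @ $8 + 114 @ $7 + 136 @ $6 = $2,510
Feb 13, 78 sold [LIFO — newest first]: 78 @ $6 = $468
Total COGS = $1,911 + $2,510 + $468 = $4,889
Ending inventory: 23 @ $6 = $138
Check: goods available $5,027 = COGS $4,889 + ending $138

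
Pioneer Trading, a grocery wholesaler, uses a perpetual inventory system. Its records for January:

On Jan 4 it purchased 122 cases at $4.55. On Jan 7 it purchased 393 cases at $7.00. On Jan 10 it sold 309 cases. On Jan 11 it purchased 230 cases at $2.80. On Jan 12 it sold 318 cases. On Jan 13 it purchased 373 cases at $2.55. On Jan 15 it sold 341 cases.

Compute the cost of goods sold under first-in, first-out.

Jan 10, 309 sold [FIFO — oldest first]: 122 @ $4.55 + 187 @ $7.00 = $1,864.10
Jan 12, 318 sold [FIFO — oldest first]: 206 @ $7.00 + 112 @ $2.80 = $1,755.60
Jan 15, 341 sold [FIFO — oldest first]: 118 @ $2.80 + 223 @ $2.55 = $899.05
Total COGS = $1,864.10 + $1,755.60 + $899.05 = $4,518.75
Ending inventory: 150 @ $2.55 = $382.50

COGS = $4,518.75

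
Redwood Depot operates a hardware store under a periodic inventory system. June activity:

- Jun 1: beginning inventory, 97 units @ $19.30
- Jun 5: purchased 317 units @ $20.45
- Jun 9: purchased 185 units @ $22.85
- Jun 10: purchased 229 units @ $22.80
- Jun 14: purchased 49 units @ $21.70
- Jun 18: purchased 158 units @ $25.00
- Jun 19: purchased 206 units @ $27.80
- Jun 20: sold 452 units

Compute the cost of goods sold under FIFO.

COGS = $9,223.05

Jun 20, 452 sold [FIFO — oldest first]: 97 @ $19.30 + 317 @ $20.45 + 38 @ $22.85 = $9,223.05
Ending inventory: 147 @ $22.85 + 229 @ $22.80 + 49 @ $21.70 + 158 @ $25.00 + 206 @ $27.80 = $19,320.25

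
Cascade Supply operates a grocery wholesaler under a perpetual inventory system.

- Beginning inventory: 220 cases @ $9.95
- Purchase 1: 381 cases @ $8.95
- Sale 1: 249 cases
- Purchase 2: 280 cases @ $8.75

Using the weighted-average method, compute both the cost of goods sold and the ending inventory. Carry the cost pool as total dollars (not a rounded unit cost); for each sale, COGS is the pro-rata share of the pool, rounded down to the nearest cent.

After Beginning: 220 on hand, pool $2,189.00 (≈ $9.9500 each)
After Purchase 1: 601 on hand, pool $5,598.95 (≈ $9.3161 each)
Sale 1, sell 249: 249/601 × $5,598.95 → $2,319.69
After Purchase 2: 632 on hand, pool $5,729.26 (≈ $9.0653 each)
Ending inventory (cost pool remaining) = $5,729.26

COGS = $2,319.69; ending inventory = $5,729.26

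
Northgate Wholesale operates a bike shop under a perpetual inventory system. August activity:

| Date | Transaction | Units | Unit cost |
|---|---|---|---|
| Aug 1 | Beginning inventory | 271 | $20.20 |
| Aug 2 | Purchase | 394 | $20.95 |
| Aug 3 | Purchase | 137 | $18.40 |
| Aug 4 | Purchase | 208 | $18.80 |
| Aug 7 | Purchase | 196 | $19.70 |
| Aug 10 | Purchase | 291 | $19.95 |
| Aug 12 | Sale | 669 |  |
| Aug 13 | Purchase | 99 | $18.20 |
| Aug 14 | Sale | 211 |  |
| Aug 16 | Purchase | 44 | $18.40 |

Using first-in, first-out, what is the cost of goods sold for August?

COGS = $17,715.70

Aug 12, 669 sold [FIFO — oldest first]: 271 @ $20.20 + 394 @ $20.95 + 4 @ $18.40 = $13,802.10
Aug 14, 211 sold [FIFO — oldest first]: 133 @ $18.40 + 78 @ $18.80 = $3,913.60
Total COGS = $13,802.10 + $3,913.60 = $17,715.70
Ending inventory: 130 @ $18.80 + 196 @ $19.70 + 291 @ $19.95 + 99 @ $18.20 + 44 @ $18.40 = $14,722.05
Check: goods available $32,437.75 = COGS $17,715.70 + ending $14,722.05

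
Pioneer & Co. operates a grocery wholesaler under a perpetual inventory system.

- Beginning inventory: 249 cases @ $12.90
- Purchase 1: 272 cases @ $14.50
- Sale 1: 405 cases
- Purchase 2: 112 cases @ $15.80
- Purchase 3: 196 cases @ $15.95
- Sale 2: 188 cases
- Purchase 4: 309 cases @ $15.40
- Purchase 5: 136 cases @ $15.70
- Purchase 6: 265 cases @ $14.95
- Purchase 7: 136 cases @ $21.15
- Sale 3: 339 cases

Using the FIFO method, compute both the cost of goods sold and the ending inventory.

Sale 1 (405) [FIFO — oldest first]: 249 @ $12.90 + 156 @ $14.50 = $5,474.10
Sale 2 (188) [FIFO — oldest first]: 116 @ $14.50 + 72 @ $15.80 = $2,819.60
Sale 3 (339) [FIFO — oldest first]: 40 @ $15.80 + 196 @ $15.95 + 103 @ $15.40 = $5,344.40
Total COGS = $5,474.10 + $2,819.60 + $5,344.40 = $13,638.10
Ending inventory: 206 @ $15.40 + 136 @ $15.70 + 265 @ $14.95 + 136 @ $21.15 = $12,145.75
Check: goods available $25,783.85 = COGS $13,638.10 + ending $12,145.75

COGS = $13,638.10; ending inventory = $12,145.75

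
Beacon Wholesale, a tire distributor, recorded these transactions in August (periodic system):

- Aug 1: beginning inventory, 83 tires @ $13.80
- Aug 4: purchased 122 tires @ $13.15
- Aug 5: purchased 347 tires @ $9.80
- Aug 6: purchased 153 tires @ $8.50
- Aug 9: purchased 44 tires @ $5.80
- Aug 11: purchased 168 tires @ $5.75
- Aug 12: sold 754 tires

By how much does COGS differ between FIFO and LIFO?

FIFO COGS: 83 @ $13.80 + 122 @ $13.15 + 347 @ $9.80 + 153 @ $8.50 + 44 @ $5.80 + 5 @ $5.75 = $7,734.75
LIFO COGS: 168 @ $5.75 + 44 @ $5.80 + 153 @ $8.50 + 347 @ $9.80 + 42 @ $13.15 = $6,474.60
Difference = |$7,734.75 − $6,474.60| = $1,260.15

$1,260.15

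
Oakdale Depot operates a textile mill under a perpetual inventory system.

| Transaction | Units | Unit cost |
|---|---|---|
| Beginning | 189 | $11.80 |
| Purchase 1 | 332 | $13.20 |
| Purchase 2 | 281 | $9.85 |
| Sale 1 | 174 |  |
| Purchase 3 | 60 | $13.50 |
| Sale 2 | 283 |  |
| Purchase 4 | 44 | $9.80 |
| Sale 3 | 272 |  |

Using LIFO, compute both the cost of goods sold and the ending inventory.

COGS = $8,533.05; ending inventory = $2,088.60

Sale 1 (174) [LIFO — newest first]: 174 @ $9.85 = $1,713.90
Sale 2 (283) [LIFO — newest first]: 60 @ $13.50 + 107 @ $9.85 + 116 @ $13.20 = $3,395.15
Sale 3 (272) [LIFO — newest first]: 44 @ $9.80 + 216 @ $13.20 + 12 @ $11.80 = $3,424.00
Total COGS = $1,713.90 + $3,395.15 + $3,424.00 = $8,533.05
Ending inventory: 177 @ $11.80 = $2,088.60
Check: goods available $10,621.65 = COGS $8,533.05 + ending $2,088.60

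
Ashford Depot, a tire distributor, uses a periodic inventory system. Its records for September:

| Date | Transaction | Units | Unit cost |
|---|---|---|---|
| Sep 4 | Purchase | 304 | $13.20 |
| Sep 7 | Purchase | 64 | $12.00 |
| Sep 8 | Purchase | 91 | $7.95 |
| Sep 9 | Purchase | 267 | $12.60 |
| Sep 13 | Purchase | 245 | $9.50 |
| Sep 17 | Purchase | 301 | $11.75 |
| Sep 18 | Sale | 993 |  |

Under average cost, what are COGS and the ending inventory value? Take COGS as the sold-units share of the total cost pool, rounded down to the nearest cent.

COGS = $11,501.23; ending inventory = $3,231.47

Sep 18, sell 993: 993/1272 × $14,732.70 → $11,501.23
Ending inventory (cost pool remaining) = $3,231.47
Check: goods available $14,732.70 = COGS $11,501.23 + ending $3,231.47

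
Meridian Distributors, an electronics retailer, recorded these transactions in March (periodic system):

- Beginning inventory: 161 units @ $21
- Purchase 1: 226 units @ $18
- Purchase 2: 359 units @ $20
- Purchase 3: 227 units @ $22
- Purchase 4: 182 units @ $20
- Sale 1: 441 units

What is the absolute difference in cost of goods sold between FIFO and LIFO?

$745

FIFO COGS: 161 @ $21 + 226 @ $18 + 54 @ $20 = $8,529
LIFO COGS: 182 @ $20 + 227 @ $22 + 32 @ $20 = $9,274
Difference = |$8,529 − $9,274| = $745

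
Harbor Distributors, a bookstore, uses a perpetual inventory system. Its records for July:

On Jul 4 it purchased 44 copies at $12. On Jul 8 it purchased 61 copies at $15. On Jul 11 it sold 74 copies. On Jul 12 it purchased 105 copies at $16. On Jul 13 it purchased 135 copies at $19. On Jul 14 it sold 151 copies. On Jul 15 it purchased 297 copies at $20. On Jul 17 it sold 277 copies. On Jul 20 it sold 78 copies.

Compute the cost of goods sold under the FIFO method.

Jul 11, 74 sold [FIFO — oldest first]: 44 @ $12 + 30 @ $15 = $978
Jul 14, 151 sold [FIFO — oldest first]: 31 @ $15 + 105 @ $16 + 15 @ $19 = $2,430
Jul 17, 277 sold [FIFO — oldest first]: 120 @ $19 + 157 @ $20 = $5,420
Jul 20, 78 sold [FIFO — oldest first]: 78 @ $20 = $1,560
Total COGS = $978 + $2,430 + $5,420 + $1,560 = $10,388
Ending inventory: 62 @ $20 = $1,240
Check: goods available $11,628 = COGS $10,388 + ending $1,240

COGS = $10,388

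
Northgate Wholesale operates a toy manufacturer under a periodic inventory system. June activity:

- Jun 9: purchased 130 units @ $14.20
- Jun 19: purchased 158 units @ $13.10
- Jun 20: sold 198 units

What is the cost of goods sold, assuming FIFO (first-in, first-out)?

Jun 20, 198 sold [FIFO — oldest first]: 130 @ $14.20 + 68 @ $13.10 = $2,736.80
Ending inventory: 90 @ $13.10 = $1,179.00
Check: goods available $3,915.80 = COGS $2,736.80 + ending $1,179.00

COGS = $2,736.80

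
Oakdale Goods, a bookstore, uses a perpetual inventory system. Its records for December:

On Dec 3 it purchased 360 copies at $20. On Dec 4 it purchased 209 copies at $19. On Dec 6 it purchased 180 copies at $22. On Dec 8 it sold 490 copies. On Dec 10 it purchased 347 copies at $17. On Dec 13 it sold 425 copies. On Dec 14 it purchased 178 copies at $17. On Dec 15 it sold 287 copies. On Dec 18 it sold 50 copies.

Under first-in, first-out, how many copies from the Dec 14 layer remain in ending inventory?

22

Dec 8, 490 sold [FIFO — oldest first]: 360 @ $20 + 130 @ $19 = $9,670
Dec 13, 425 sold [FIFO — oldest first]: 79 @ $19 + 180 @ $22 + 166 @ $17 = $8,283
Dec 15, 287 sold [FIFO — oldest first]: 181 @ $17 + 106 @ $17 = $4,879
Dec 18, 50 sold [FIFO — oldest first]: 50 @ $17 = $850
Total COGS = $9,670 + $8,283 + $4,879 + $850 = $23,682
Ending inventory: 22 @ $17 = $374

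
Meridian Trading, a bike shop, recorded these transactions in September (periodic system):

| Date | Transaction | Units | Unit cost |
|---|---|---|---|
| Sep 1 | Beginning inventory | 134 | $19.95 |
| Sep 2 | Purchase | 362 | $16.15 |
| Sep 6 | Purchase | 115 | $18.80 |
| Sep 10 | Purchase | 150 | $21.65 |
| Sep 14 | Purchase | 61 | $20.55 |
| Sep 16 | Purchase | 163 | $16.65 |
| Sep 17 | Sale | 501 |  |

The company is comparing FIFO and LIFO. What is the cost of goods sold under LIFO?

COGS = $9,570.80

FIFO COGS: 134 @ $19.95 + 362 @ $16.15 + 5 @ $18.80 = $8,613.60
LIFO COGS: 163 @ $16.65 + 61 @ $20.55 + 150 @ $21.65 + 115 @ $18.80 + 12 @ $16.15 = $9,570.80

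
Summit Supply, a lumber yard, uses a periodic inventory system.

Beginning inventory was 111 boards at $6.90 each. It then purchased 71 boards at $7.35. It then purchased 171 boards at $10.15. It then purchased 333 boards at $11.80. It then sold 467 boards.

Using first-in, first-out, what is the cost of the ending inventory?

Ending inventory = $2,584.20

Sale 1 (467) [FIFO — oldest first]: 111 @ $6.90 + 71 @ $7.35 + 171 @ $10.15 + 114 @ $11.80 = $4,368.60
Ending inventory: 219 @ $11.80 = $2,584.20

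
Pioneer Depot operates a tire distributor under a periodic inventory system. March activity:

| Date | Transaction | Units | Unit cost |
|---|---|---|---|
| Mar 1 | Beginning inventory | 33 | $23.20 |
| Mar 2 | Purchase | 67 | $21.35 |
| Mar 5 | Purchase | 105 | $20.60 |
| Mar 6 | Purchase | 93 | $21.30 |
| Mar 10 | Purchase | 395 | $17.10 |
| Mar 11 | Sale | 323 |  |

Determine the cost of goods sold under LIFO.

COGS = $5,523.30

Mar 11, 323 sold [LIFO — newest first]: 323 @ $17.10 = $5,523.30
Ending inventory: 33 @ $23.20 + 67 @ $21.35 + 105 @ $20.60 + 93 @ $21.30 + 72 @ $17.10 = $7,571.15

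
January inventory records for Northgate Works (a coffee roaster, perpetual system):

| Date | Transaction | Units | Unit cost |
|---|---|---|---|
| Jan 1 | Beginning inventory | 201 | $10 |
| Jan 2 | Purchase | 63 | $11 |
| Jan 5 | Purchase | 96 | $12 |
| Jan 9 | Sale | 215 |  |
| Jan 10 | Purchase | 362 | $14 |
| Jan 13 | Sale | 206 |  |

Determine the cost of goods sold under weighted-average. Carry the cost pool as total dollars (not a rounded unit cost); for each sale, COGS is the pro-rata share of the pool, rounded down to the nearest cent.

COGS = $4,992.36

After Jan 1: 201 on hand, pool $2,010.00 (≈ $10.0000 each)
After Jan 2: 264 on hand, pool $2,703.00 (≈ $10.2386 each)
After Jan 5: 360 on hand, pool $3,855.00 (≈ $10.7083 each)
Jan 9, sell 215: 215/360 × $3,855.00 → $2,302.29
After Jan 10: 507 on hand, pool $6,620.71 (≈ $13.0586 each)
Jan 13, sell 206: 206/507 × $6,620.71 → $2,690.07
Total COGS = $2,302.29 + $2,690.07 = $4,992.36
Ending inventory (cost pool remaining) = $3,930.64
Check: goods available $8,923.00 = COGS $4,992.36 + ending $3,930.64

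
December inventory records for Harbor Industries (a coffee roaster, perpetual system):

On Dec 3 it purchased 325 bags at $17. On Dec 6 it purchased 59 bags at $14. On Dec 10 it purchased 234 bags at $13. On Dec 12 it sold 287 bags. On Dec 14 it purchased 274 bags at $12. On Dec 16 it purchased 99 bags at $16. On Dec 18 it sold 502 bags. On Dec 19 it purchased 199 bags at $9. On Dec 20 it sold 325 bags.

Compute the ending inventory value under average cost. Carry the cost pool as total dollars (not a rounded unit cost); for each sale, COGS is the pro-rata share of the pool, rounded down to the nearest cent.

Ending inventory = $877.98

After Dec 3: 325 on hand, pool $5,525.00 (≈ $17.0000 each)
After Dec 6: 384 on hand, pool $6,351.00 (≈ $16.5391 each)
After Dec 10: 618 on hand, pool $9,393.00 (≈ $15.1990 each)
Dec 12, sell 287: 287/618 × $9,393.00 → $4,362.12
After Dec 14: 605 on hand, pool $8,318.88 (≈ $13.7502 each)
After Dec 16: 704 on hand, pool $9,902.88 (≈ $14.0666 each)
Dec 18, sell 502: 502/704 × $9,902.88 → $7,061.42
After Dec 19: 401 on hand, pool $4,632.46 (≈ $11.5523 each)
Dec 20, sell 325: 325/401 × $4,632.46 → $3,754.48
Total COGS = $4,362.12 + $7,061.42 + $3,754.48 = $15,178.02
Ending inventory (cost pool remaining) = $877.98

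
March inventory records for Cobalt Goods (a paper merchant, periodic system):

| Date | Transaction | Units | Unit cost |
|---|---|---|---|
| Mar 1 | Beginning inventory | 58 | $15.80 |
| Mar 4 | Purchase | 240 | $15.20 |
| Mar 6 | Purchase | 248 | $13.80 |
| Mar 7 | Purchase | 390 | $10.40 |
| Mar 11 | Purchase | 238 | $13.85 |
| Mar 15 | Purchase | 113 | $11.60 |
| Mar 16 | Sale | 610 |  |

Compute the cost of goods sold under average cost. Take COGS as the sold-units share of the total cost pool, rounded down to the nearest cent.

Mar 16, sell 610: 610/1287 × $16,649.90 → $7,891.56
Ending inventory (cost pool remaining) = $8,758.34

COGS = $7,891.56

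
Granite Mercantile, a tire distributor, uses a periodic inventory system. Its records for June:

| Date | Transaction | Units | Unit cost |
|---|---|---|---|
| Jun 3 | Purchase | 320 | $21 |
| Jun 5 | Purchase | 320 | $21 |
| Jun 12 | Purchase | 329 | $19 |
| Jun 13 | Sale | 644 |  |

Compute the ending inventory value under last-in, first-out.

Jun 13, 644 sold [LIFO — newest first]: 329 @ $19 + 315 @ $21 = $12,866
Ending inventory: 320 @ $21 + 5 @ $21 = $6,825

Ending inventory = $6,825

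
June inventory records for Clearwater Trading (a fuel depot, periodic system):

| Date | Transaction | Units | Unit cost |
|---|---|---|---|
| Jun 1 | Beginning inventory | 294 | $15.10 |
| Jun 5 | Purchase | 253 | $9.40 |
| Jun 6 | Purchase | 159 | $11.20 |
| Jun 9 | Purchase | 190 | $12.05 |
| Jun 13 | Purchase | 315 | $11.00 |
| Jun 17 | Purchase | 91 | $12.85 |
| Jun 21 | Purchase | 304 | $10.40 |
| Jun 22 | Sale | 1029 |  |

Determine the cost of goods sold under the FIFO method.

Jun 22, 1029 sold [FIFO — oldest first]: 294 @ $15.10 + 253 @ $9.40 + 159 @ $11.20 + 190 @ $12.05 + 133 @ $11.00 = $12,350.90
Ending inventory: 182 @ $11.00 + 91 @ $12.85 + 304 @ $10.40 = $6,332.95
Check: goods available $18,683.85 = COGS $12,350.90 + ending $6,332.95

COGS = $12,350.90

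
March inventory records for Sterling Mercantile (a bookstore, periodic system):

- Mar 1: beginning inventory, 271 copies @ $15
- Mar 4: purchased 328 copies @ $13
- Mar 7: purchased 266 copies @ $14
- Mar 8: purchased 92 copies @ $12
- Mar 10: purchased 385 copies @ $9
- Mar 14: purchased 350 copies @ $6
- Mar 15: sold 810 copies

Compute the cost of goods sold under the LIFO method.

Mar 15, 810 sold [LIFO — newest first]: 350 @ $6 + 385 @ $9 + 75 @ $12 = $6,465
Ending inventory: 271 @ $15 + 328 @ $13 + 266 @ $14 + 17 @ $12 = $12,257
Check: goods available $18,722 = COGS $6,465 + ending $12,257

COGS = $6,465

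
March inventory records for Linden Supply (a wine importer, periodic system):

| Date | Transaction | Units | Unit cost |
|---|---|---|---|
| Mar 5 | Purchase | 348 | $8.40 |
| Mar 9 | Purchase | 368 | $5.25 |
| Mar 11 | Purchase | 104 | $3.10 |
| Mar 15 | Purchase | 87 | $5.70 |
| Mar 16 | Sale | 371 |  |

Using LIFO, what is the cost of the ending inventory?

Ending inventory = $3,910.20

Mar 16, 371 sold [LIFO — newest first]: 87 @ $5.70 + 104 @ $3.10 + 180 @ $5.25 = $1,763.30
Ending inventory: 348 @ $8.40 + 188 @ $5.25 = $3,910.20
Check: goods available $5,673.50 = COGS $1,763.30 + ending $3,910.20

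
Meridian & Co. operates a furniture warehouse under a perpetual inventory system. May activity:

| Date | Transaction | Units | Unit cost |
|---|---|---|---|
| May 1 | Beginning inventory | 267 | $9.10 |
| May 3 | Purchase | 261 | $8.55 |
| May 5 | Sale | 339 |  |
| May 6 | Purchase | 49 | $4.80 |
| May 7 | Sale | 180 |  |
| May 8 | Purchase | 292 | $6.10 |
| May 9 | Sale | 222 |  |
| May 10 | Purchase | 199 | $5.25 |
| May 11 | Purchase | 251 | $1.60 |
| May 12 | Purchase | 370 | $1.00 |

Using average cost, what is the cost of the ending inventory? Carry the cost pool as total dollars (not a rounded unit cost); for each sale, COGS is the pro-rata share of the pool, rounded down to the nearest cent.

After May 1: 267 on hand, pool $2,429.70 (≈ $9.1000 each)
After May 3: 528 on hand, pool $4,661.25 (≈ $8.8281 each)
May 5, sell 339: 339/528 × $4,661.25 → $2,992.73
After May 6: 238 on hand, pool $1,903.72 (≈ $7.9988 each)
May 7, sell 180: 180/238 × $1,903.72 → $1,439.78
After May 8: 350 on hand, pool $2,245.14 (≈ $6.4147 each)
May 9, sell 222: 222/350 × $2,245.14 → $1,424.06
After May 10: 327 on hand, pool $1,865.83 (≈ $5.7059 each)
After May 11: 578 on hand, pool $2,267.43 (≈ $3.9229 each)
After May 12: 948 on hand, pool $2,637.43 (≈ $2.7821 each)
Total COGS = $2,992.73 + $1,439.78 + $1,424.06 = $5,856.57
Ending inventory (cost pool remaining) = $2,637.43
Check: goods available $8,494.00 = COGS $5,856.57 + ending $2,637.43

Ending inventory = $2,637.43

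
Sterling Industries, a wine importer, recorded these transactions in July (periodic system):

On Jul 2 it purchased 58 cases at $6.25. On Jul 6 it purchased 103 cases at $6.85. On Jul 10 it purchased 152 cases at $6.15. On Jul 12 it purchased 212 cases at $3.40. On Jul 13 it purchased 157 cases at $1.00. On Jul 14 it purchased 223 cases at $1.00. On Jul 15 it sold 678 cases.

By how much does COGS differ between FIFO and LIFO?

$1,246.95

FIFO COGS: 58 @ $6.25 + 103 @ $6.85 + 152 @ $6.15 + 212 @ $3.40 + 153 @ $1.00 = $2,876.65
LIFO COGS: 223 @ $1.00 + 157 @ $1.00 + 212 @ $3.40 + 86 @ $6.15 = $1,629.70
Difference = |$2,876.65 − $1,629.70| = $1,246.95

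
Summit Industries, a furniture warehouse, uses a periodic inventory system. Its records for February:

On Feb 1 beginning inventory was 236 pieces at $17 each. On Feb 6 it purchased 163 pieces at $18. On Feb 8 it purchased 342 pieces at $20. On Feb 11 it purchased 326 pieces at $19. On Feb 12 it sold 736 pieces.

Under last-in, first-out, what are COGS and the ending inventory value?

Feb 12, 736 sold [LIFO — newest first]: 326 @ $19 + 342 @ $20 + 68 @ $18 = $14,258
Ending inventory: 236 @ $17 + 95 @ $18 = $5,722

COGS = $14,258; ending inventory = $5,722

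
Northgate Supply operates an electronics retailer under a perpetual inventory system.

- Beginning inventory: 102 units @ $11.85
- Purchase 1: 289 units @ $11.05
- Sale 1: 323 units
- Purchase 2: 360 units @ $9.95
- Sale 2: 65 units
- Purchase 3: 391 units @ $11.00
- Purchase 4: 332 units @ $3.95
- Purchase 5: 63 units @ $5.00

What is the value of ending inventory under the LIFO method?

Ending inventory = $9,668.45

Sale 1 (323) [LIFO — newest first]: 289 @ $11.05 + 34 @ $11.85 = $3,596.35
Sale 2 (65) [LIFO — newest first]: 65 @ $9.95 = $646.75
Total COGS = $3,596.35 + $646.75 = $4,243.10
Ending inventory: 68 @ $11.85 + 295 @ $9.95 + 391 @ $11.00 + 332 @ $3.95 + 63 @ $5.00 = $9,668.45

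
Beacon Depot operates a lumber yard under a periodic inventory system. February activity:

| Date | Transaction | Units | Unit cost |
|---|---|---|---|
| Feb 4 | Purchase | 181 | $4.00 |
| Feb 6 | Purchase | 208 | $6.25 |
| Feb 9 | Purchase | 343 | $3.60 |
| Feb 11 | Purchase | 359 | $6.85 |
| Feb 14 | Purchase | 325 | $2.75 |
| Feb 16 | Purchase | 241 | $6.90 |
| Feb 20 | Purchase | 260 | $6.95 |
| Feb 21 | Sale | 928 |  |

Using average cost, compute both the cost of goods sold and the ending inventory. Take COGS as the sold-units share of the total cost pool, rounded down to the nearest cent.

COGS = $4,880.39; ending inventory = $5,201.21

Feb 21, sell 928: 928/1917 × $10,081.60 → $4,880.39
Ending inventory (cost pool remaining) = $5,201.21
Check: goods available $10,081.60 = COGS $4,880.39 + ending $5,201.21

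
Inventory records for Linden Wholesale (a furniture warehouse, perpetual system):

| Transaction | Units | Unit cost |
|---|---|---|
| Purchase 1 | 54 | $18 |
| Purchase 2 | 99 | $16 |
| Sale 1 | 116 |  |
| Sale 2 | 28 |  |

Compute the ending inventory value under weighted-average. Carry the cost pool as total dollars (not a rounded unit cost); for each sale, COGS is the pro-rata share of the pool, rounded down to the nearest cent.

Ending inventory = $150.36

After Purchase 1: 54 on hand, pool $972.00 (≈ $18.0000 each)
After Purchase 2: 153 on hand, pool $2,556.00 (≈ $16.7059 each)
Sale 1, sell 116: 116/153 × $2,556.00 → $1,937.88
Sale 2, sell 28: 28/37 × $618.12 → $467.76
Total COGS = $1,937.88 + $467.76 = $2,405.64
Ending inventory (cost pool remaining) = $150.36
Check: goods available $2,556.00 = COGS $2,405.64 + ending $150.36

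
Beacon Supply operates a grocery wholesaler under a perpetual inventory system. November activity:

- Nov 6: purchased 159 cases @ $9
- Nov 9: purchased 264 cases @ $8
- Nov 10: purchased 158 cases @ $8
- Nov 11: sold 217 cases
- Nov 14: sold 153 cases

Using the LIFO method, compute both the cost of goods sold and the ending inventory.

Nov 11, 217 sold [LIFO — newest first]: 158 @ $8 + 59 @ $8 = $1,736
Nov 14, 153 sold [LIFO — newest first]: 153 @ $8 = $1,224
Total COGS = $1,736 + $1,224 = $2,960
Ending inventory: 159 @ $9 + 52 @ $8 = $1,847

COGS = $2,960; ending inventory = $1,847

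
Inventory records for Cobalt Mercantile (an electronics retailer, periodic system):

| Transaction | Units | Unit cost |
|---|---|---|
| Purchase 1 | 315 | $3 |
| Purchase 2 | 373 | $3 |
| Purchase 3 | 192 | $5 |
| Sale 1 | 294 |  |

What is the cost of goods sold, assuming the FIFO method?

Sale 1 (294) [FIFO — oldest first]: 294 @ $3 = $882
Ending inventory: 21 @ $3 + 373 @ $3 + 192 @ $5 = $2,142
Check: goods available $3,024 = COGS $882 + ending $2,142

COGS = $882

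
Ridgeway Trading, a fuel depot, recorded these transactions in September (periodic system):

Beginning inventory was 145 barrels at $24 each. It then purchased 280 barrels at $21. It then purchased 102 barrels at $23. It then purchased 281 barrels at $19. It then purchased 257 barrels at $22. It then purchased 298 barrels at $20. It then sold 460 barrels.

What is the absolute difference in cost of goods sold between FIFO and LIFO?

$641

FIFO COGS: 145 @ $24 + 280 @ $21 + 35 @ $23 = $10,165
LIFO COGS: 298 @ $20 + 162 @ $22 = $9,524
Difference = |$10,165 − $9,524| = $641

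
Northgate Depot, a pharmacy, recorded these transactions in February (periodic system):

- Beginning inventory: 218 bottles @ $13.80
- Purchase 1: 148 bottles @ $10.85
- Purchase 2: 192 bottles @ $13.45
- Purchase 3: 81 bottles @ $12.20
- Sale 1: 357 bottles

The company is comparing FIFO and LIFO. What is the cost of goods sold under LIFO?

FIFO COGS: 218 @ $13.80 + 139 @ $10.85 = $4,516.55
LIFO COGS: 81 @ $12.20 + 192 @ $13.45 + 84 @ $10.85 = $4,482.00

COGS = $4,482.00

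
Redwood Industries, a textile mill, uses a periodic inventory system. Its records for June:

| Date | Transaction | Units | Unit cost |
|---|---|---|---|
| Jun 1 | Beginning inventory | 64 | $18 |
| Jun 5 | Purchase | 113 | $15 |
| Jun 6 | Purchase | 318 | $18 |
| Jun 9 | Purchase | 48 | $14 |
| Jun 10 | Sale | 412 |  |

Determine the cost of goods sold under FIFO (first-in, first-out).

COGS = $7,077

Jun 10, 412 sold [FIFO — oldest first]: 64 @ $18 + 113 @ $15 + 235 @ $18 = $7,077
Ending inventory: 83 @ $18 + 48 @ $14 = $2,166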